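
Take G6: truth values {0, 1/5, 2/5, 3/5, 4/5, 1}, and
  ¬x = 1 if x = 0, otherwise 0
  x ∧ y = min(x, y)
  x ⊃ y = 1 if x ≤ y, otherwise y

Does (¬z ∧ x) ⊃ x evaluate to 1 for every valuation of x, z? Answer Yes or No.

Yes

At x = 4/5, z = 1, for instance:
¬z = ¬1 = 0
¬z ∧ x = 0 ∧ 4/5 = 0
(¬z ∧ x) ⊃ x = 0 ⊃ 4/5 = 1
and checking the remaining 35 assignments likewise gives ≥ 1 in every case.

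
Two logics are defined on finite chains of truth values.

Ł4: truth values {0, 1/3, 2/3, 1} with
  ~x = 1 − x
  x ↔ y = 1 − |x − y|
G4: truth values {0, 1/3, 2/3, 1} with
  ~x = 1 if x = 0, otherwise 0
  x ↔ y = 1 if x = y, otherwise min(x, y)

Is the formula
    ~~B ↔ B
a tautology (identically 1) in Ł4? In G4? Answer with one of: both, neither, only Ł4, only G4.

only Ł4

In Ł4: every assignment gives 1 — tautology.
In G4: at B = 1/3 the value is 1/3 — not a tautology.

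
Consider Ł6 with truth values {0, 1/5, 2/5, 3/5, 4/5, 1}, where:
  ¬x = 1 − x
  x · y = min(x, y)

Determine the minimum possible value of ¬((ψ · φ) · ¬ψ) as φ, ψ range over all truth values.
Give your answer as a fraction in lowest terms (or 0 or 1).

3/5

Take φ = 2/5, ψ = 2/5:
ψ · φ = 2/5 · 2/5 = 2/5
¬ψ = ¬2/5 = 3/5
(ψ · φ) · ¬ψ = 2/5 · 3/5 = 2/5
¬((ψ · φ) · ¬ψ) = ¬2/5 = 3/5
No assignment yields a value below 3/5, so this is the minimum.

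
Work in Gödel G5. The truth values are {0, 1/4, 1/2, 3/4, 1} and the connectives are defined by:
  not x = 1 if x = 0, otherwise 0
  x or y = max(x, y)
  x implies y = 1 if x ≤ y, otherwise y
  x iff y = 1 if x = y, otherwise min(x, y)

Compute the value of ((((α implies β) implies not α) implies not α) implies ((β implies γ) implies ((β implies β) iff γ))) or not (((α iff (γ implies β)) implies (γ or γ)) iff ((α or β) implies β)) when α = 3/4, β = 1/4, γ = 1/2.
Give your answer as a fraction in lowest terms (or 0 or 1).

α implies β = 3/4 implies 1/4 = 1/4
not α = not 3/4 = 0
(α implies β) implies not α = 1/4 implies 0 = 0
not α = not 3/4 = 0
((α implies β) implies not α) implies not α = 0 implies 0 = 1
β implies γ = 1/4 implies 1/2 = 1
β implies β = 1/4 implies 1/4 = 1
(β implies β) iff γ = 1 iff 1/2 = 1/2
(β implies γ) implies ((β implies β) iff γ) = 1 implies 1/2 = 1/2
(((α implies β) implies not α) implies not α) implies ((β implies γ) implies ((β implies β) iff γ)) = 1 implies 1/2 = 1/2
γ implies β = 1/2 implies 1/4 = 1/4
α iff (γ implies β) = 3/4 iff 1/4 = 1/4
γ or γ = 1/2 or 1/2 = 1/2
(α iff (γ implies β)) implies (γ or γ) = 1/4 implies 1/2 = 1
α or β = 3/4 or 1/4 = 3/4
(α or β) implies β = 3/4 implies 1/4 = 1/4
((α iff (γ implies β)) implies (γ or γ)) iff ((α or β) implies β) = 1 iff 1/4 = 1/4
not (((α iff (γ implies β)) implies (γ or γ)) iff ((α or β) implies β)) = not 1/4 = 0
((((α implies β) implies not α) implies not α) implies ((β implies γ) implies ((β implies β) iff γ))) or not (((α iff (γ implies β)) implies (γ or γ)) iff ((α or β) implies β)) = 1/2 or 0 = 1/2

1/2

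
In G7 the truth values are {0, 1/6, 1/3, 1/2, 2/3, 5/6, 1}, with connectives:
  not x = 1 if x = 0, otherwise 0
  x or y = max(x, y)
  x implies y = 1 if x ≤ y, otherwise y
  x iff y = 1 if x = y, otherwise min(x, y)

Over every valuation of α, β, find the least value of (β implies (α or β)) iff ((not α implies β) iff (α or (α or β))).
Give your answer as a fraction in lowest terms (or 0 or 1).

Take α = 1/6, β = 0:
α or β = 1/6 or 0 = 1/6
β implies (α or β) = 0 implies 1/6 = 1
not α = not 1/6 = 0
not α implies β = 0 implies 0 = 1
α or β = 1/6 or 0 = 1/6
α or (α or β) = 1/6 or 1/6 = 1/6
(not α implies β) iff (α or (α or β)) = 1 iff 1/6 = 1/6
(β implies (α or β)) iff ((not α implies β) iff (α or (α or β))) = 1 iff 1/6 = 1/6
No assignment yields a value below 1/6, so this is the minimum.

1/6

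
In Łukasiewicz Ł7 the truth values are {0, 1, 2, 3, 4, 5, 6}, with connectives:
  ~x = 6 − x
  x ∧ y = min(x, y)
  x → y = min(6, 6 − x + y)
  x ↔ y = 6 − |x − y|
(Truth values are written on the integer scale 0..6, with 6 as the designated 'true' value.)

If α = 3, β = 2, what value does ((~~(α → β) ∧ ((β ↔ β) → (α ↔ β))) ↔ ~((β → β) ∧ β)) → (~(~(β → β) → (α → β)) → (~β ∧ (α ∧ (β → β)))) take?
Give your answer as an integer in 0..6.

6

α → β = 3 → 2 = 5
~(α → β) = ~5 = 1
~~(α → β) = ~1 = 5
β ↔ β = 2 ↔ 2 = 6
α ↔ β = 3 ↔ 2 = 5
(β ↔ β) → (α ↔ β) = 6 → 5 = 5
~~(α → β) ∧ ((β ↔ β) → (α ↔ β)) = 5 ∧ 5 = 5
β → β = 2 → 2 = 6
(β → β) ∧ β = 6 ∧ 2 = 2
~((β → β) ∧ β) = ~2 = 4
(~~(α → β) ∧ ((β ↔ β) → (α ↔ β))) ↔ ~((β → β) ∧ β) = 5 ↔ 4 = 5
β → β = 2 → 2 = 6
~(β → β) = ~6 = 0
α → β = 3 → 2 = 5
~(β → β) → (α → β) = 0 → 5 = 6
~(~(β → β) → (α → β)) = ~6 = 0
~β = ~2 = 4
β → β = 2 → 2 = 6
α ∧ (β → β) = 3 ∧ 6 = 3
~β ∧ (α ∧ (β → β)) = 4 ∧ 3 = 3
~(~(β → β) → (α → β)) → (~β ∧ (α ∧ (β → β))) = 0 → 3 = 6
((~~(α → β) ∧ ((β ↔ β) → (α ↔ β))) ↔ ~((β → β) ∧ β)) → (~(~(β → β) → (α → β)) → (~β ∧ (α ∧ (β → β)))) = 5 → 6 = 6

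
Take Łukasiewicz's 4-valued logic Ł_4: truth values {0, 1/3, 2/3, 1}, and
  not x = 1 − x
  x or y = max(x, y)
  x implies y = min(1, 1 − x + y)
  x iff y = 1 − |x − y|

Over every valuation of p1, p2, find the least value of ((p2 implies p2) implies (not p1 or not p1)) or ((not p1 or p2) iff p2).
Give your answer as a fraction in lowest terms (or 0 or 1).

Take p1 = 1/3, p2 = 0:
p2 implies p2 = 0 implies 0 = 1
not p1 = not 1/3 = 2/3
not p1 = not 1/3 = 2/3
not p1 or not p1 = 2/3 or 2/3 = 2/3
(p2 implies p2) implies (not p1 or not p1) = 1 implies 2/3 = 2/3
not p1 = not 1/3 = 2/3
not p1 or p2 = 2/3 or 0 = 2/3
(not p1 or p2) iff p2 = 2/3 iff 0 = 1/3
((p2 implies p2) implies (not p1 or not p1)) or ((not p1 or p2) iff p2) = 2/3 or 1/3 = 2/3
No assignment yields a value below 2/3, so this is the minimum.

2/3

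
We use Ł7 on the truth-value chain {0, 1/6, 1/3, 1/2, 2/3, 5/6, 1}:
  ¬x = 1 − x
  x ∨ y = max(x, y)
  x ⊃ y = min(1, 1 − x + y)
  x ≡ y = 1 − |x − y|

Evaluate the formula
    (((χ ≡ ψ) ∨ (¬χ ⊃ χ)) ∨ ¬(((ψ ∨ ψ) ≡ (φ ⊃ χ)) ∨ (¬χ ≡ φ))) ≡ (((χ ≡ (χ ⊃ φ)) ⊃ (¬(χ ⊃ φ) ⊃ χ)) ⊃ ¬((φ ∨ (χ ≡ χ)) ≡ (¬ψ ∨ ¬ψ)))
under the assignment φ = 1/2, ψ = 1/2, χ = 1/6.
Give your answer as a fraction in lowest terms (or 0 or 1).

5/6

χ ≡ ψ = 1/6 ≡ 1/2 = 2/3
¬χ = ¬1/6 = 5/6
¬χ ⊃ χ = 5/6 ⊃ 1/6 = 1/3
(χ ≡ ψ) ∨ (¬χ ⊃ χ) = 2/3 ∨ 1/3 = 2/3
ψ ∨ ψ = 1/2 ∨ 1/2 = 1/2
φ ⊃ χ = 1/2 ⊃ 1/6 = 2/3
(ψ ∨ ψ) ≡ (φ ⊃ χ) = 1/2 ≡ 2/3 = 5/6
¬χ = ¬1/6 = 5/6
¬χ ≡ φ = 5/6 ≡ 1/2 = 2/3
((ψ ∨ ψ) ≡ (φ ⊃ χ)) ∨ (¬χ ≡ φ) = 5/6 ∨ 2/3 = 5/6
¬(((ψ ∨ ψ) ≡ (φ ⊃ χ)) ∨ (¬χ ≡ φ)) = ¬5/6 = 1/6
((χ ≡ ψ) ∨ (¬χ ⊃ χ)) ∨ ¬(((ψ ∨ ψ) ≡ (φ ⊃ χ)) ∨ (¬χ ≡ φ)) = 2/3 ∨ 1/6 = 2/3
χ ⊃ φ = 1/6 ⊃ 1/2 = 1
χ ≡ (χ ⊃ φ) = 1/6 ≡ 1 = 1/6
χ ⊃ φ = 1/6 ⊃ 1/2 = 1
¬(χ ⊃ φ) = ¬1 = 0
¬(χ ⊃ φ) ⊃ χ = 0 ⊃ 1/6 = 1
(χ ≡ (χ ⊃ φ)) ⊃ (¬(χ ⊃ φ) ⊃ χ) = 1/6 ⊃ 1 = 1
χ ≡ χ = 1/6 ≡ 1/6 = 1
φ ∨ (χ ≡ χ) = 1/2 ∨ 1 = 1
¬ψ = ¬1/2 = 1/2
¬ψ = ¬1/2 = 1/2
¬ψ ∨ ¬ψ = 1/2 ∨ 1/2 = 1/2
(φ ∨ (χ ≡ χ)) ≡ (¬ψ ∨ ¬ψ) = 1 ≡ 1/2 = 1/2
¬((φ ∨ (χ ≡ χ)) ≡ (¬ψ ∨ ¬ψ)) = ¬1/2 = 1/2
((χ ≡ (χ ⊃ φ)) ⊃ (¬(χ ⊃ φ) ⊃ χ)) ⊃ ¬((φ ∨ (χ ≡ χ)) ≡ (¬ψ ∨ ¬ψ)) = 1 ⊃ 1/2 = 1/2
(((χ ≡ ψ) ∨ (¬χ ⊃ χ)) ∨ ¬(((ψ ∨ ψ) ≡ (φ ⊃ χ)) ∨ (¬χ ≡ φ))) ≡ (((χ ≡ (χ ⊃ φ)) ⊃ (¬(χ ⊃ φ) ⊃ χ)) ⊃ ¬((φ ∨ (χ ≡ χ)) ≡ (¬ψ ∨ ¬ψ))) = 2/3 ≡ 1/2 = 5/6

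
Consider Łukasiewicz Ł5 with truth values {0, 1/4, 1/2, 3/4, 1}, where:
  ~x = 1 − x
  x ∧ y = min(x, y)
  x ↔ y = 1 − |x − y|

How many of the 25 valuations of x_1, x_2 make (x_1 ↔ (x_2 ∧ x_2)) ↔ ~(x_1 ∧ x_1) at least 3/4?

value 1: 7 assignments (counts)
value 3/4: 7 assignments (counts)
value 1/2: 6 assignments
value 1/4: 3 assignments
value 0: 2 assignments
So 14 of the 25 assignments meet the threshold.

14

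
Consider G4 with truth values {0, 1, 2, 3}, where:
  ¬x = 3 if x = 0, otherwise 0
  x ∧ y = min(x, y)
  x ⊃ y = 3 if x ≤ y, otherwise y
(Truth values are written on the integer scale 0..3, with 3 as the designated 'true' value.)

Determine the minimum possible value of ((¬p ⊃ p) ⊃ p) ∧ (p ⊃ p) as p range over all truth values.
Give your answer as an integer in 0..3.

Take p = 1:
¬p = ¬1 = 0
¬p ⊃ p = 0 ⊃ 1 = 3
(¬p ⊃ p) ⊃ p = 3 ⊃ 1 = 1
p ⊃ p = 1 ⊃ 1 = 3
((¬p ⊃ p) ⊃ p) ∧ (p ⊃ p) = 1 ∧ 3 = 1
No assignment yields a value below 1, so this is the minimum.

1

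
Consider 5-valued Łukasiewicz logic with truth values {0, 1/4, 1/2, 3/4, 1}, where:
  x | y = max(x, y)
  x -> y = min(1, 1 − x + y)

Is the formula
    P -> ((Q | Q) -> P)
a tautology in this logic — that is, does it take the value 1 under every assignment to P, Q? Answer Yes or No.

At P = 1/4, Q = 0, for instance:
Q | Q = 0 | 0 = 0
(Q | Q) -> P = 0 -> 1/4 = 1
P -> ((Q | Q) -> P) = 1/4 -> 1 = 1
and checking the remaining 24 assignments likewise gives ≥ 1 in every case.

Yes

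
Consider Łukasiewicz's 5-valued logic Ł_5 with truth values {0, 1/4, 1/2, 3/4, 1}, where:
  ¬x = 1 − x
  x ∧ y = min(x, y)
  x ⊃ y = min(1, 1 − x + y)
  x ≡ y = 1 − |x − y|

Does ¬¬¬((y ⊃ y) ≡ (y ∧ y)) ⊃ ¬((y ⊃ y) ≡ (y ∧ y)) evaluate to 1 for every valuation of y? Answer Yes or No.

Yes

y = 0 ↦ 1
y = 1/4 ↦ 1
y = 1/2 ↦ 1
y = 3/4 ↦ 1
y = 1 ↦ 1
Every assignment gives a value ≥ 1.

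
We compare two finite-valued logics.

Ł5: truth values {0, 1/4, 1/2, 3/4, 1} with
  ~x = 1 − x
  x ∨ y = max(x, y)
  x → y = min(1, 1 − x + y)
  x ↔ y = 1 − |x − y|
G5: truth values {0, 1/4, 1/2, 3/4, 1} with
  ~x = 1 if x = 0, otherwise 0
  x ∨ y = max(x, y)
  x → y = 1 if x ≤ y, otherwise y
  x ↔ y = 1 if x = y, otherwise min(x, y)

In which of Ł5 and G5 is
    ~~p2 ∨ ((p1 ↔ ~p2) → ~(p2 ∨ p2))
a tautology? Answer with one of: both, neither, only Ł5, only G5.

In Ł5: at p1 = 0, p2 = 3/4 the value is 3/4 — not a tautology.
In G5: every assignment gives 1 — tautology.

only G5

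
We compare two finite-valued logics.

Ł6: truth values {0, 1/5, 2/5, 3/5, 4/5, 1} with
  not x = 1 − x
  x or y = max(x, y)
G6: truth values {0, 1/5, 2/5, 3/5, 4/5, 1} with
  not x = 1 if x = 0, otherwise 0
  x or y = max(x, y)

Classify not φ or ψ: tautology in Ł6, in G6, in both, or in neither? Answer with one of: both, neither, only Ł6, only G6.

In Ł6: at φ = 1/5, ψ = 0 the value is 4/5 — not a tautology.
In G6: at φ = 1/5, ψ = 0 the value is 0 — not a tautology.

neither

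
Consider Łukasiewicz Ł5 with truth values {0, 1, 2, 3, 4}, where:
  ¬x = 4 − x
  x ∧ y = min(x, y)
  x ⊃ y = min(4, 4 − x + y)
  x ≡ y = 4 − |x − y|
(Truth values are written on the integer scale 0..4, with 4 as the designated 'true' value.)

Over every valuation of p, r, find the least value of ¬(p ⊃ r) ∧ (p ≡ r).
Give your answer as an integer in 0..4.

0

Take p = 0, r = 0:
p ⊃ r = 0 ⊃ 0 = 4
¬(p ⊃ r) = ¬4 = 0
p ≡ r = 0 ≡ 0 = 4
¬(p ⊃ r) ∧ (p ≡ r) = 0 ∧ 4 = 0
No assignment yields a value below 0, so this is the minimum.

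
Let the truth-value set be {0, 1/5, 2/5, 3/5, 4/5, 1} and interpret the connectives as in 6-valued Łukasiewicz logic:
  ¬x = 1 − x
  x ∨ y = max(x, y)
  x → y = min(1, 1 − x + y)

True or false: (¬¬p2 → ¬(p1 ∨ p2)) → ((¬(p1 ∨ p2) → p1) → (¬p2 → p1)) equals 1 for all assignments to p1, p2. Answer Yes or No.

No

Counterexample: take p1 = 1/5, p2 = 0.
¬p2 = ¬0 = 1
¬¬p2 = ¬1 = 0
p1 ∨ p2 = 1/5 ∨ 0 = 1/5
¬(p1 ∨ p2) = ¬1/5 = 4/5
¬¬p2 → ¬(p1 ∨ p2) = 0 → 4/5 = 1
p1 ∨ p2 = 1/5 ∨ 0 = 1/5
¬(p1 ∨ p2) = ¬1/5 = 4/5
¬(p1 ∨ p2) → p1 = 4/5 → 1/5 = 2/5
¬p2 = ¬0 = 1
¬p2 → p1 = 1 → 1/5 = 1/5
(¬(p1 ∨ p2) → p1) → (¬p2 → p1) = 2/5 → 1/5 = 4/5
(¬¬p2 → ¬(p1 ∨ p2)) → ((¬(p1 ∨ p2) → p1) → (¬p2 → p1)) = 1 → 4/5 = 4/5
This gives 4/5 ≠ 1.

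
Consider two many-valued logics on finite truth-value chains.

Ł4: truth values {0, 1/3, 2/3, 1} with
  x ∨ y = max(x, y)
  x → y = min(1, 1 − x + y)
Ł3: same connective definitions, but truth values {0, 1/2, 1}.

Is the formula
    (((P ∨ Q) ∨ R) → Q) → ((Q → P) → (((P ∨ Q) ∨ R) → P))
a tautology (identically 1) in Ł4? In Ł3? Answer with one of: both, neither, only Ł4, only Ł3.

In Ł4: every assignment gives 1 — tautology.
In Ł3: every assignment gives 1 — tautology.

both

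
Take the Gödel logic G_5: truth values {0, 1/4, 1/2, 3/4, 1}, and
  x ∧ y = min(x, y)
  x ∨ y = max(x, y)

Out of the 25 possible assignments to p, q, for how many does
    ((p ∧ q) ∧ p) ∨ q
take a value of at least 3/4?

10

value 1: 5 assignments (counts)
value 3/4: 5 assignments (counts)
value 1/2: 5 assignments
value 1/4: 5 assignments
value 0: 5 assignments
So 10 of the 25 assignments meet the threshold.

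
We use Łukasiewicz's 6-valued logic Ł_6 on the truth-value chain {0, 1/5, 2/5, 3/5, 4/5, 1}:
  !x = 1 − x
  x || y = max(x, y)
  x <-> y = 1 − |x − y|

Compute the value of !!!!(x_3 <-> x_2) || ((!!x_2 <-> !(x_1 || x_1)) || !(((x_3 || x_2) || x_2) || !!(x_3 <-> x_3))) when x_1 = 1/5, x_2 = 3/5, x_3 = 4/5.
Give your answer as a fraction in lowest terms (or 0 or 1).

4/5

x_3 <-> x_2 = 4/5 <-> 3/5 = 4/5
!(x_3 <-> x_2) = !4/5 = 1/5
!!(x_3 <-> x_2) = !1/5 = 4/5
!!!(x_3 <-> x_2) = !4/5 = 1/5
!!!!(x_3 <-> x_2) = !1/5 = 4/5
!x_2 = !3/5 = 2/5
!!x_2 = !2/5 = 3/5
x_1 || x_1 = 1/5 || 1/5 = 1/5
!(x_1 || x_1) = !1/5 = 4/5
!!x_2 <-> !(x_1 || x_1) = 3/5 <-> 4/5 = 4/5
x_3 || x_2 = 4/5 || 3/5 = 4/5
(x_3 || x_2) || x_2 = 4/5 || 3/5 = 4/5
x_3 <-> x_3 = 4/5 <-> 4/5 = 1
!(x_3 <-> x_3) = !1 = 0
!!(x_3 <-> x_3) = !0 = 1
((x_3 || x_2) || x_2) || !!(x_3 <-> x_3) = 4/5 || 1 = 1
!(((x_3 || x_2) || x_2) || !!(x_3 <-> x_3)) = !1 = 0
(!!x_2 <-> !(x_1 || x_1)) || !(((x_3 || x_2) || x_2) || !!(x_3 <-> x_3)) = 4/5 || 0 = 4/5
!!!!(x_3 <-> x_2) || ((!!x_2 <-> !(x_1 || x_1)) || !(((x_3 || x_2) || x_2) || !!(x_3 <-> x_3))) = 4/5 || 4/5 = 4/5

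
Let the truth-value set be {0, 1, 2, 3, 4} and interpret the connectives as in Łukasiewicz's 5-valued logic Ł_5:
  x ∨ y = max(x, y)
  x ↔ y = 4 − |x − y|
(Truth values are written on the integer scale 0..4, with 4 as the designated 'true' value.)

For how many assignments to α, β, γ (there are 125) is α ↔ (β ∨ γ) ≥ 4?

value 4: 25 assignments (counts)
value 3: 40 assignments
value 2: 30 assignments
value 1: 20 assignments
value 0: 10 assignments
So 25 of the 125 assignments meet the threshold.

25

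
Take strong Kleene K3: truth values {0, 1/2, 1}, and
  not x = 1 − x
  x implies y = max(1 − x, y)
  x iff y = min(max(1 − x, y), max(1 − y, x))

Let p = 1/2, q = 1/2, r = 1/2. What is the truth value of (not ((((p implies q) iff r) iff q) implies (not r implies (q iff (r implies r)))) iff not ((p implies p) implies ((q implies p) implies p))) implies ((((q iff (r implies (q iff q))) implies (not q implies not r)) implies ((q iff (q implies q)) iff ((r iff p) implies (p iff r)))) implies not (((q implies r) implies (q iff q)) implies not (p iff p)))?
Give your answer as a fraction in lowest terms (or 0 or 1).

p implies q = 1/2 implies 1/2 = 1/2
(p implies q) iff r = 1/2 iff 1/2 = 1/2
((p implies q) iff r) iff q = 1/2 iff 1/2 = 1/2
not r = not 1/2 = 1/2
r implies r = 1/2 implies 1/2 = 1/2
q iff (r implies r) = 1/2 iff 1/2 = 1/2
not r implies (q iff (r implies r)) = 1/2 implies 1/2 = 1/2
(((p implies q) iff r) iff q) implies (not r implies (q iff (r implies r))) = 1/2 implies 1/2 = 1/2
not ((((p implies q) iff r) iff q) implies (not r implies (q iff (r implies r)))) = not 1/2 = 1/2
p implies p = 1/2 implies 1/2 = 1/2
q implies p = 1/2 implies 1/2 = 1/2
(q implies p) implies p = 1/2 implies 1/2 = 1/2
(p implies p) implies ((q implies p) implies p) = 1/2 implies 1/2 = 1/2
not ((p implies p) implies ((q implies p) implies p)) = not 1/2 = 1/2
not ((((p implies q) iff r) iff q) implies (not r implies (q iff (r implies r)))) iff not ((p implies p) implies ((q implies p) implies p)) = 1/2 iff 1/2 = 1/2
q iff q = 1/2 iff 1/2 = 1/2
r implies (q iff q) = 1/2 implies 1/2 = 1/2
q iff (r implies (q iff q)) = 1/2 iff 1/2 = 1/2
not q = not 1/2 = 1/2
not r = not 1/2 = 1/2
not q implies not r = 1/2 implies 1/2 = 1/2
(q iff (r implies (q iff q))) implies (not q implies not r) = 1/2 implies 1/2 = 1/2
q implies q = 1/2 implies 1/2 = 1/2
q iff (q implies q) = 1/2 iff 1/2 = 1/2
r iff p = 1/2 iff 1/2 = 1/2
p iff r = 1/2 iff 1/2 = 1/2
(r iff p) implies (p iff r) = 1/2 implies 1/2 = 1/2
(q iff (q implies q)) iff ((r iff p) implies (p iff r)) = 1/2 iff 1/2 = 1/2
((q iff (r implies (q iff q))) implies (not q implies not r)) implies ((q iff (q implies q)) iff ((r iff p) implies (p iff r))) = 1/2 implies 1/2 = 1/2
q implies r = 1/2 implies 1/2 = 1/2
q iff q = 1/2 iff 1/2 = 1/2
(q implies r) implies (q iff q) = 1/2 implies 1/2 = 1/2
p iff p = 1/2 iff 1/2 = 1/2
not (p iff p) = not 1/2 = 1/2
((q implies r) implies (q iff q)) implies not (p iff p) = 1/2 implies 1/2 = 1/2
not (((q implies r) implies (q iff q)) implies not (p iff p)) = not 1/2 = 1/2
(((q iff (r implies (q iff q))) implies (not q implies not r)) implies ((q iff (q implies q)) iff ((r iff p) implies (p iff r)))) implies not (((q implies r) implies (q iff q)) implies not (p iff p)) = 1/2 implies 1/2 = 1/2
(not ((((p implies q) iff r) iff q) implies (not r implies (q iff (r implies r)))) iff not ((p implies p) implies ((q implies p) implies p))) implies ((((q iff (r implies (q iff q))) implies (not q implies not r)) implies ((q iff (q implies q)) iff ((r iff p) implies (p iff r)))) implies not (((q implies r) implies (q iff q)) implies not (p iff p))) = 1/2 implies 1/2 = 1/2

1/2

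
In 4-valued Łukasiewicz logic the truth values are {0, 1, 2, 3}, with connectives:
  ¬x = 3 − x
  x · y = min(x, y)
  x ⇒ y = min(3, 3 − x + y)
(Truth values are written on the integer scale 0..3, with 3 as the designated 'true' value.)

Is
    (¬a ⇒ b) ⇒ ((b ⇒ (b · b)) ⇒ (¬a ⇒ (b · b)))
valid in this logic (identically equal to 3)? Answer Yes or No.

a = 0, b = 0 ↦ 3
a = 0, b = 1 ↦ 3
a = 0, b = 2 ↦ 3
a = 0, b = 3 ↦ 3
a = 1, b = 0 ↦ 3
a = 1, b = 1 ↦ 3
a = 1, b = 2 ↦ 3
a = 1, b = 3 ↦ 3
a = 2, b = 0 ↦ 3
a = 2, b = 1 ↦ 3
a = 2, b = 2 ↦ 3
a = 2, b = 3 ↦ 3
a = 3, b = 0 ↦ 3
a = 3, b = 1 ↦ 3
a = 3, b = 2 ↦ 3
a = 3, b = 3 ↦ 3
Every assignment gives a value ≥ 3.

Yes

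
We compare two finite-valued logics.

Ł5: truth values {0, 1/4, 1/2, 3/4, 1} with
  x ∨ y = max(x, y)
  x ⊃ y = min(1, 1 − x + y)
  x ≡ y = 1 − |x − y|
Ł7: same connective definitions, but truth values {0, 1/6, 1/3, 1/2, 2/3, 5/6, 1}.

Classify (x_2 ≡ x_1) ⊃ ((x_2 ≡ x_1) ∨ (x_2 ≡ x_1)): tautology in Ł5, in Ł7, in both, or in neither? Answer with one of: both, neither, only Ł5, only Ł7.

In Ł5: every assignment gives 1 — tautology.
In Ł7: every assignment gives 1 — tautology.

both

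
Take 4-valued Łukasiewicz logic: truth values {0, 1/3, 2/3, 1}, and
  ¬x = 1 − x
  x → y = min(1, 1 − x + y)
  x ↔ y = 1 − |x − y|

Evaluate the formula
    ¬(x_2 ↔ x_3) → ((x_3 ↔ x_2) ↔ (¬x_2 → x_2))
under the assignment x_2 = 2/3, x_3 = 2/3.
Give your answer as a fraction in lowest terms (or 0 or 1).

1

x_2 ↔ x_3 = 2/3 ↔ 2/3 = 1
¬(x_2 ↔ x_3) = ¬1 = 0
x_3 ↔ x_2 = 2/3 ↔ 2/3 = 1
¬x_2 = ¬2/3 = 1/3
¬x_2 → x_2 = 1/3 → 2/3 = 1
(x_3 ↔ x_2) ↔ (¬x_2 → x_2) = 1 ↔ 1 = 1
¬(x_2 ↔ x_3) → ((x_3 ↔ x_2) ↔ (¬x_2 → x_2)) = 0 → 1 = 1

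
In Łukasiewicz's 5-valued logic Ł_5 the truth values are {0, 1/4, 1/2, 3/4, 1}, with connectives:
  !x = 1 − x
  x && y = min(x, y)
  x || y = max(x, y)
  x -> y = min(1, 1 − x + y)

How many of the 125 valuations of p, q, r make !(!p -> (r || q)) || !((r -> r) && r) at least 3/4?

50

value 1: 25 assignments (counts)
value 3/4: 25 assignments (counts)
value 1/2: 25 assignments
value 1/4: 25 assignments
value 0: 25 assignments
So 50 of the 125 assignments meet the threshold.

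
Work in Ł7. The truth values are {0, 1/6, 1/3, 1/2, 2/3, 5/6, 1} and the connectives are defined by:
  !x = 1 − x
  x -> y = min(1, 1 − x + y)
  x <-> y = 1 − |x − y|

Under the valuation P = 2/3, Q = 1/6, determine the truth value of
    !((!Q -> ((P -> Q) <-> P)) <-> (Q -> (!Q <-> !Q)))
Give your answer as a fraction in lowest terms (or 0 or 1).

!Q = !1/6 = 5/6
P -> Q = 2/3 -> 1/6 = 1/2
(P -> Q) <-> P = 1/2 <-> 2/3 = 5/6
!Q -> ((P -> Q) <-> P) = 5/6 -> 5/6 = 1
!Q = !1/6 = 5/6
!Q = !1/6 = 5/6
!Q <-> !Q = 5/6 <-> 5/6 = 1
Q -> (!Q <-> !Q) = 1/6 -> 1 = 1
(!Q -> ((P -> Q) <-> P)) <-> (Q -> (!Q <-> !Q)) = 1 <-> 1 = 1
!((!Q -> ((P -> Q) <-> P)) <-> (Q -> (!Q <-> !Q))) = !1 = 0

0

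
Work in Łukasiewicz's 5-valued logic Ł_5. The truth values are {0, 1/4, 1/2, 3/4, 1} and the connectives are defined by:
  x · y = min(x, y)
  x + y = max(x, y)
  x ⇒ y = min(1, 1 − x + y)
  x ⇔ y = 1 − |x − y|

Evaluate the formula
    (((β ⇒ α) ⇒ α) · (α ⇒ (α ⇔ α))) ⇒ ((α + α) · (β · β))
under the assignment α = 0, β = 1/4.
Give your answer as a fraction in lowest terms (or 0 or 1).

3/4

β ⇒ α = 1/4 ⇒ 0 = 3/4
(β ⇒ α) ⇒ α = 3/4 ⇒ 0 = 1/4
α ⇔ α = 0 ⇔ 0 = 1
α ⇒ (α ⇔ α) = 0 ⇒ 1 = 1
((β ⇒ α) ⇒ α) · (α ⇒ (α ⇔ α)) = 1/4 · 1 = 1/4
α + α = 0 + 0 = 0
β · β = 1/4 · 1/4 = 1/4
(α + α) · (β · β) = 0 · 1/4 = 0
(((β ⇒ α) ⇒ α) · (α ⇒ (α ⇔ α))) ⇒ ((α + α) · (β · β)) = 1/4 ⇒ 0 = 3/4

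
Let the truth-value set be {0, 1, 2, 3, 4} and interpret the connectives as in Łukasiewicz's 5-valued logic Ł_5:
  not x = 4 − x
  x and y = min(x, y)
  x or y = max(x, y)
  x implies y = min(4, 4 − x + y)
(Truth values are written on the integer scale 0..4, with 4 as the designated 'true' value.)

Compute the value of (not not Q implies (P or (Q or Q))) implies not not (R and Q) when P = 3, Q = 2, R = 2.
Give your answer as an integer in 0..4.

not Q = not 2 = 2
not not Q = not 2 = 2
Q or Q = 2 or 2 = 2
P or (Q or Q) = 3 or 2 = 3
not not Q implies (P or (Q or Q)) = 2 implies 3 = 4
R and Q = 2 and 2 = 2
not (R and Q) = not 2 = 2
not not (R and Q) = not 2 = 2
(not not Q implies (P or (Q or Q))) implies not not (R and Q) = 4 implies 2 = 2

2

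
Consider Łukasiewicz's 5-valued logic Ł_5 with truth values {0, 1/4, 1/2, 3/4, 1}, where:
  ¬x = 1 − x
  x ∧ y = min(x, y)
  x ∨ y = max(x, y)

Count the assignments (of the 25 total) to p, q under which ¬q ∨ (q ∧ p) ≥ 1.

6

value 1: 6 assignments (counts)
value 3/4: 8 assignments
value 1/2: 7 assignments
value 1/4: 3 assignments
value 0: 1 assignment
So 6 of the 25 assignments meet the threshold.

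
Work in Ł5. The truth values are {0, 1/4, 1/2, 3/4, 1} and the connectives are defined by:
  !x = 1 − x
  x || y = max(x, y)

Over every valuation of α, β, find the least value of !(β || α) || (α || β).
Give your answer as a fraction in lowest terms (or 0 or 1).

1/2

Take α = 0, β = 1/2:
β || α = 1/2 || 0 = 1/2
!(β || α) = !1/2 = 1/2
α || β = 0 || 1/2 = 1/2
!(β || α) || (α || β) = 1/2 || 1/2 = 1/2
No assignment yields a value below 1/2, so this is the minimum.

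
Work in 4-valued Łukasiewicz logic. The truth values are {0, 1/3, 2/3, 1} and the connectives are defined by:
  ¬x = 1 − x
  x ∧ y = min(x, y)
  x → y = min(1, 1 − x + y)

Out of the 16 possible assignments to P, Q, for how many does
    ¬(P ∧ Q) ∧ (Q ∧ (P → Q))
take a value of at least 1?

1

P = 0, Q = 0 ↦ 0  <
P = 0, Q = 1/3 ↦ 1/3  <
P = 0, Q = 2/3 ↦ 2/3  <
P = 0, Q = 1 ↦ 1  ≥
P = 1/3, Q = 0 ↦ 0  <
P = 1/3, Q = 1/3 ↦ 1/3  <
P = 1/3, Q = 2/3 ↦ 2/3  <
P = 1/3, Q = 1 ↦ 2/3  <
P = 2/3, Q = 0 ↦ 0  <
P = 2/3, Q = 1/3 ↦ 1/3  <
P = 2/3, Q = 2/3 ↦ 1/3  <
P = 2/3, Q = 1 ↦ 1/3  <
P = 1, Q = 0 ↦ 0  <
P = 1, Q = 1/3 ↦ 1/3  <
P = 1, Q = 2/3 ↦ 1/3  <
P = 1, Q = 1 ↦ 0  <
So 1 of the 16 assignments meets the threshold.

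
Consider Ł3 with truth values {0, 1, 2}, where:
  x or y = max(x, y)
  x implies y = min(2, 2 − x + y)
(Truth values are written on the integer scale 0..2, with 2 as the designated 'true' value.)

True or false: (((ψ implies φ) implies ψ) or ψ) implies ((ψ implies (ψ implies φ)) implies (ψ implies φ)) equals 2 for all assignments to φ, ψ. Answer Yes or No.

Counterexample: take φ = 0, ψ = 1.
ψ implies φ = 1 implies 0 = 1
(ψ implies φ) implies ψ = 1 implies 1 = 2
((ψ implies φ) implies ψ) or ψ = 2 or 1 = 2
ψ implies φ = 1 implies 0 = 1
ψ implies (ψ implies φ) = 1 implies 1 = 2
ψ implies φ = 1 implies 0 = 1
(ψ implies (ψ implies φ)) implies (ψ implies φ) = 2 implies 1 = 1
(((ψ implies φ) implies ψ) or ψ) implies ((ψ implies (ψ implies φ)) implies (ψ implies φ)) = 2 implies 1 = 1
This gives 1 ≠ 2.

No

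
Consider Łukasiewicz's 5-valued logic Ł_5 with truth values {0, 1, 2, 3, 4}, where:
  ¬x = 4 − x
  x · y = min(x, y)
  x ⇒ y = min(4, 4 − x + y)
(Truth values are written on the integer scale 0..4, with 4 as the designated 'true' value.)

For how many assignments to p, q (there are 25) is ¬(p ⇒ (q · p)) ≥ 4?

value 4: 1 assignment (counts)
value 3: 2 assignments
value 2: 3 assignments
value 1: 4 assignments
value 0: 15 assignments
So 1 of the 25 assignments meets the threshold.

1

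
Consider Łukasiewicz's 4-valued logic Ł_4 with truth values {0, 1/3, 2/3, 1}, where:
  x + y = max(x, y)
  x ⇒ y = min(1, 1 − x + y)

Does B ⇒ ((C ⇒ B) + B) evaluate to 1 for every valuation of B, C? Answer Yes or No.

Yes

B = 0, C = 0 ↦ 1
B = 0, C = 1/3 ↦ 1
B = 0, C = 2/3 ↦ 1
B = 0, C = 1 ↦ 1
B = 1/3, C = 0 ↦ 1
B = 1/3, C = 1/3 ↦ 1
B = 1/3, C = 2/3 ↦ 1
B = 1/3, C = 1 ↦ 1
B = 2/3, C = 0 ↦ 1
B = 2/3, C = 1/3 ↦ 1
B = 2/3, C = 2/3 ↦ 1
B = 2/3, C = 1 ↦ 1
B = 1, C = 0 ↦ 1
B = 1, C = 1/3 ↦ 1
B = 1, C = 2/3 ↦ 1
B = 1, C = 1 ↦ 1
Every assignment gives a value ≥ 1.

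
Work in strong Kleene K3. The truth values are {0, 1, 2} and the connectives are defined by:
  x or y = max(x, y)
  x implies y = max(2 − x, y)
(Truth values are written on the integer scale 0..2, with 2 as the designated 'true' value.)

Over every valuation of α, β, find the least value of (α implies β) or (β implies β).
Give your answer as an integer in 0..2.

1

Take α = 1, β = 1:
α implies β = 1 implies 1 = 1
β implies β = 1 implies 1 = 1
(α implies β) or (β implies β) = 1 or 1 = 1
No assignment yields a value below 1, so this is the minimum.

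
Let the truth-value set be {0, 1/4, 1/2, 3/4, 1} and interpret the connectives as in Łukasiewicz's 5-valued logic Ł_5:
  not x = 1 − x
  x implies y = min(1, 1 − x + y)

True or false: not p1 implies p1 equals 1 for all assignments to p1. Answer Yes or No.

Counterexample: take p1 = 0.
not p1 = not 0 = 1
not p1 implies p1 = 1 implies 0 = 0
This gives 0 ≠ 1.

No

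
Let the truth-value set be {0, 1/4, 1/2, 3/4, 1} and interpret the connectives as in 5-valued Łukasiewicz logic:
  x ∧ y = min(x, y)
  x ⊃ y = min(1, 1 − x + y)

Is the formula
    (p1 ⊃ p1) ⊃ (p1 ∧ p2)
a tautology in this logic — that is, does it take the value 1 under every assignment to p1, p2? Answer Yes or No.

No

Counterexample: take p1 = 0, p2 = 0.
p1 ⊃ p1 = 0 ⊃ 0 = 1
p1 ∧ p2 = 0 ∧ 0 = 0
(p1 ⊃ p1) ⊃ (p1 ∧ p2) = 1 ⊃ 0 = 0
This gives 0 ≠ 1.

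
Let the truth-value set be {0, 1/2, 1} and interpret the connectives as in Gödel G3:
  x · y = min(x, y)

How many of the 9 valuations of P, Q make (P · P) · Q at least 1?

P = 0, Q = 0 ↦ 0  <
P = 0, Q = 1/2 ↦ 0  <
P = 0, Q = 1 ↦ 0  <
P = 1/2, Q = 0 ↦ 0  <
P = 1/2, Q = 1/2 ↦ 1/2  <
P = 1/2, Q = 1 ↦ 1/2  <
P = 1, Q = 0 ↦ 0  <
P = 1, Q = 1/2 ↦ 1/2  <
P = 1, Q = 1 ↦ 1  ≥
So 1 of the 9 assignments meets the threshold.

1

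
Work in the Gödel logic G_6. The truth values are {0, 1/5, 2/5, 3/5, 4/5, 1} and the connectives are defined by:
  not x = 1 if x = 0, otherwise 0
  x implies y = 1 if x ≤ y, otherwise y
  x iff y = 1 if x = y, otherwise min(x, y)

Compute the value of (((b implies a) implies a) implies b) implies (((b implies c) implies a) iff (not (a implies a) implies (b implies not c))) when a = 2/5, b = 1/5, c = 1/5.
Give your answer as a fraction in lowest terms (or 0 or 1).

b implies a = 1/5 implies 2/5 = 1
(b implies a) implies a = 1 implies 2/5 = 2/5
((b implies a) implies a) implies b = 2/5 implies 1/5 = 1/5
b implies c = 1/5 implies 1/5 = 1
(b implies c) implies a = 1 implies 2/5 = 2/5
a implies a = 2/5 implies 2/5 = 1
not (a implies a) = not 1 = 0
not c = not 1/5 = 0
b implies not c = 1/5 implies 0 = 0
not (a implies a) implies (b implies not c) = 0 implies 0 = 1
((b implies c) implies a) iff (not (a implies a) implies (b implies not c)) = 2/5 iff 1 = 2/5
(((b implies a) implies a) implies b) implies (((b implies c) implies a) iff (not (a implies a) implies (b implies not c))) = 1/5 implies 2/5 = 1

1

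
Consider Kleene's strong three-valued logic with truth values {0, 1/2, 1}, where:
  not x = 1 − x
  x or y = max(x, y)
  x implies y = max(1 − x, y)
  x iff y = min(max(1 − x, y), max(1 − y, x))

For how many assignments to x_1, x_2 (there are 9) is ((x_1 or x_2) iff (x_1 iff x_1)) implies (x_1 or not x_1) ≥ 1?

6

x_1 = 0, x_2 = 0 ↦ 1  ≥
x_1 = 0, x_2 = 1/2 ↦ 1  ≥
x_1 = 0, x_2 = 1 ↦ 1  ≥
x_1 = 1/2, x_2 = 0 ↦ 1/2  <
x_1 = 1/2, x_2 = 1/2 ↦ 1/2  <
x_1 = 1/2, x_2 = 1 ↦ 1/2  <
x_1 = 1, x_2 = 0 ↦ 1  ≥
x_1 = 1, x_2 = 1/2 ↦ 1  ≥
x_1 = 1, x_2 = 1 ↦ 1  ≥
So 6 of the 9 assignments meet the threshold.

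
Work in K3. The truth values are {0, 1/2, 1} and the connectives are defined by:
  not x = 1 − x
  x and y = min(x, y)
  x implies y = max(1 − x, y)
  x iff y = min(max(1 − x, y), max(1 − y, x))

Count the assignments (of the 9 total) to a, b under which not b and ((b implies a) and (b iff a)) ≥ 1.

a = 0, b = 0 ↦ 1  ≥
a = 0, b = 1/2 ↦ 1/2  <
a = 0, b = 1 ↦ 0  <
a = 1/2, b = 0 ↦ 1/2  <
a = 1/2, b = 1/2 ↦ 1/2  <
a = 1/2, b = 1 ↦ 0  <
a = 1, b = 0 ↦ 0  <
a = 1, b = 1/2 ↦ 1/2  <
a = 1, b = 1 ↦ 0  <
So 1 of the 9 assignments meets the threshold.

1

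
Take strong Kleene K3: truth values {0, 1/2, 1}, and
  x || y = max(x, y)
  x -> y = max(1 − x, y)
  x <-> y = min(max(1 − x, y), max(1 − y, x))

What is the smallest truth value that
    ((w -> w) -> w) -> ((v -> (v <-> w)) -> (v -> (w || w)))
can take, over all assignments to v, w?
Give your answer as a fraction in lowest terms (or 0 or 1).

1/2

Take v = 1/2, w = 1/2:
w -> w = 1/2 -> 1/2 = 1/2
(w -> w) -> w = 1/2 -> 1/2 = 1/2
v <-> w = 1/2 <-> 1/2 = 1/2
v -> (v <-> w) = 1/2 -> 1/2 = 1/2
w || w = 1/2 || 1/2 = 1/2
v -> (w || w) = 1/2 -> 1/2 = 1/2
(v -> (v <-> w)) -> (v -> (w || w)) = 1/2 -> 1/2 = 1/2
((w -> w) -> w) -> ((v -> (v <-> w)) -> (v -> (w || w))) = 1/2 -> 1/2 = 1/2
No assignment yields a value below 1/2, so this is the minimum.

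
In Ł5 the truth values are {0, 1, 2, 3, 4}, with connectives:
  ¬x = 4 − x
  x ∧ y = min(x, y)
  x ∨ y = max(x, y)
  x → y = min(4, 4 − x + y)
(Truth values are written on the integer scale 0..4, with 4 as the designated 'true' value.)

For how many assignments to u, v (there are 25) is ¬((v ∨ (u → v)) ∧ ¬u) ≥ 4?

5

value 4: 5 assignments (counts)
value 3: 5 assignments
value 2: 5 assignments
value 1: 5 assignments
value 0: 5 assignments
So 5 of the 25 assignments meet the threshold.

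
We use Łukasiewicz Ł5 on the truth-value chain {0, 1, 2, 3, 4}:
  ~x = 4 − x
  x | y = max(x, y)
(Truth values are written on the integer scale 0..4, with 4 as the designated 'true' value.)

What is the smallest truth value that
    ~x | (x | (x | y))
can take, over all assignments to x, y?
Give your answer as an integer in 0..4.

Take x = 2, y = 0:
~x = ~2 = 2
x | y = 2 | 0 = 2
x | (x | y) = 2 | 2 = 2
~x | (x | (x | y)) = 2 | 2 = 2
No assignment yields a value below 2, so this is the minimum.

2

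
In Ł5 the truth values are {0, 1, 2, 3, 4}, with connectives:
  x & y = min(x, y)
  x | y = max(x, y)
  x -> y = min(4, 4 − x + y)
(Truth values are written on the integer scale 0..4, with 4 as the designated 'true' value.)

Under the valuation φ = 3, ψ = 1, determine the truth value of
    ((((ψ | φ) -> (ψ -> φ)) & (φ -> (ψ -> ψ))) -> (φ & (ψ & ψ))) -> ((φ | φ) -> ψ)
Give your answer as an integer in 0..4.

4

ψ | φ = 1 | 3 = 3
ψ -> φ = 1 -> 3 = 4
(ψ | φ) -> (ψ -> φ) = 3 -> 4 = 4
ψ -> ψ = 1 -> 1 = 4
φ -> (ψ -> ψ) = 3 -> 4 = 4
((ψ | φ) -> (ψ -> φ)) & (φ -> (ψ -> ψ)) = 4 & 4 = 4
ψ & ψ = 1 & 1 = 1
φ & (ψ & ψ) = 3 & 1 = 1
(((ψ | φ) -> (ψ -> φ)) & (φ -> (ψ -> ψ))) -> (φ & (ψ & ψ)) = 4 -> 1 = 1
φ | φ = 3 | 3 = 3
(φ | φ) -> ψ = 3 -> 1 = 2
((((ψ | φ) -> (ψ -> φ)) & (φ -> (ψ -> ψ))) -> (φ & (ψ & ψ))) -> ((φ | φ) -> ψ) = 1 -> 2 = 4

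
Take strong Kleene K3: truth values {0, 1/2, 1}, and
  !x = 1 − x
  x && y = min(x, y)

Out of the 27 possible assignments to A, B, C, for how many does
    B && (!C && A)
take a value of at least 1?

1

value 1: 1 assignment (counts)
value 1/2: 7 assignments
value 0: 19 assignments
So 1 of the 27 assignments meets the threshold.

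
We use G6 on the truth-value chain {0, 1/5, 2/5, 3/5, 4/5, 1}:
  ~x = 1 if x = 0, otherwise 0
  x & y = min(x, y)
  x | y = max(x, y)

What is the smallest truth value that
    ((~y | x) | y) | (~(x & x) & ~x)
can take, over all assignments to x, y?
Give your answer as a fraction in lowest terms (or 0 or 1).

Take x = 1/5, y = 1/5:
~y = ~1/5 = 0
~y | x = 0 | 1/5 = 1/5
(~y | x) | y = 1/5 | 1/5 = 1/5
x & x = 1/5 & 1/5 = 1/5
~(x & x) = ~1/5 = 0
~x = ~1/5 = 0
~(x & x) & ~x = 0 & 0 = 0
((~y | x) | y) | (~(x & x) & ~x) = 1/5 | 0 = 1/5
No assignment yields a value below 1/5, so this is the minimum.

1/5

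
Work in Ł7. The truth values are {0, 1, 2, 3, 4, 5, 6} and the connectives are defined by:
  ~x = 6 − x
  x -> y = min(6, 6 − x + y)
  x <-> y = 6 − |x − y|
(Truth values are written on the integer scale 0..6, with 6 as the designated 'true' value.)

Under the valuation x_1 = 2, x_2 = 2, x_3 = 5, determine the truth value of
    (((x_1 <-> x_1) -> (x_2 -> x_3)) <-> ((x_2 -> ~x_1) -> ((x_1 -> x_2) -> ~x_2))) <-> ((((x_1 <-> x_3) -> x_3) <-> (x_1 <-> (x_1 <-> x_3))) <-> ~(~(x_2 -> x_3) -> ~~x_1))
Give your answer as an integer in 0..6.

x_1 <-> x_1 = 2 <-> 2 = 6
x_2 -> x_3 = 2 -> 5 = 6
(x_1 <-> x_1) -> (x_2 -> x_3) = 6 -> 6 = 6
~x_1 = ~2 = 4
x_2 -> ~x_1 = 2 -> 4 = 6
x_1 -> x_2 = 2 -> 2 = 6
~x_2 = ~2 = 4
(x_1 -> x_2) -> ~x_2 = 6 -> 4 = 4
(x_2 -> ~x_1) -> ((x_1 -> x_2) -> ~x_2) = 6 -> 4 = 4
((x_1 <-> x_1) -> (x_2 -> x_3)) <-> ((x_2 -> ~x_1) -> ((x_1 -> x_2) -> ~x_2)) = 6 <-> 4 = 4
x_1 <-> x_3 = 2 <-> 5 = 3
(x_1 <-> x_3) -> x_3 = 3 -> 5 = 6
x_1 <-> x_3 = 2 <-> 5 = 3
x_1 <-> (x_1 <-> x_3) = 2 <-> 3 = 5
((x_1 <-> x_3) -> x_3) <-> (x_1 <-> (x_1 <-> x_3)) = 6 <-> 5 = 5
x_2 -> x_3 = 2 -> 5 = 6
~(x_2 -> x_3) = ~6 = 0
~x_1 = ~2 = 4
~~x_1 = ~4 = 2
~(x_2 -> x_3) -> ~~x_1 = 0 -> 2 = 6
~(~(x_2 -> x_3) -> ~~x_1) = ~6 = 0
(((x_1 <-> x_3) -> x_3) <-> (x_1 <-> (x_1 <-> x_3))) <-> ~(~(x_2 -> x_3) -> ~~x_1) = 5 <-> 0 = 1
(((x_1 <-> x_1) -> (x_2 -> x_3)) <-> ((x_2 -> ~x_1) -> ((x_1 -> x_2) -> ~x_2))) <-> ((((x_1 <-> x_3) -> x_3) <-> (x_1 <-> (x_1 <-> x_3))) <-> ~(~(x_2 -> x_3) -> ~~x_1)) = 4 <-> 1 = 3

3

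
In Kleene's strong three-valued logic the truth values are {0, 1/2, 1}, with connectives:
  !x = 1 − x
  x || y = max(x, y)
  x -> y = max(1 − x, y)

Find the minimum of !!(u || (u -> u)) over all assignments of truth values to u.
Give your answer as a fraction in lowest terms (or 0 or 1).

Take u = 1/2:
u -> u = 1/2 -> 1/2 = 1/2
u || (u -> u) = 1/2 || 1/2 = 1/2
!(u || (u -> u)) = !1/2 = 1/2
!!(u || (u -> u)) = !1/2 = 1/2
No assignment yields a value below 1/2, so this is the minimum.

1/2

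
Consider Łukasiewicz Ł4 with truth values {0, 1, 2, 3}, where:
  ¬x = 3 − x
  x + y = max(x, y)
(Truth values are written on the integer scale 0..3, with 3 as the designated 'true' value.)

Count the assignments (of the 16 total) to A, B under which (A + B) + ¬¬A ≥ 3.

7

A = 0, B = 0 ↦ 0  <
A = 0, B = 1 ↦ 1  <
A = 0, B = 2 ↦ 2  <
A = 0, B = 3 ↦ 3  ≥
A = 1, B = 0 ↦ 1  <
A = 1, B = 1 ↦ 1  <
A = 1, B = 2 ↦ 2  <
A = 1, B = 3 ↦ 3  ≥
A = 2, B = 0 ↦ 2  <
A = 2, B = 1 ↦ 2  <
A = 2, B = 2 ↦ 2  <
A = 2, B = 3 ↦ 3  ≥
A = 3, B = 0 ↦ 3  ≥
A = 3, B = 1 ↦ 3  ≥
A = 3, B = 2 ↦ 3  ≥
A = 3, B = 3 ↦ 3  ≥
So 7 of the 16 assignments meet the threshold.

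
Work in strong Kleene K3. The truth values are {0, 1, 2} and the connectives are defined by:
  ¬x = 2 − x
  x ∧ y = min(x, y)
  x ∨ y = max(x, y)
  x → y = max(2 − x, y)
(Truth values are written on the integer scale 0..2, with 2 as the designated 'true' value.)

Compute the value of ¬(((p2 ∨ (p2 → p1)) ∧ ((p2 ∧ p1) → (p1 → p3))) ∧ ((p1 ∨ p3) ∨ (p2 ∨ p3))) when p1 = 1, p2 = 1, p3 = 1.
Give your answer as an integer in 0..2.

p2 → p1 = 1 → 1 = 1
p2 ∨ (p2 → p1) = 1 ∨ 1 = 1
p2 ∧ p1 = 1 ∧ 1 = 1
p1 → p3 = 1 → 1 = 1
(p2 ∧ p1) → (p1 → p3) = 1 → 1 = 1
(p2 ∨ (p2 → p1)) ∧ ((p2 ∧ p1) → (p1 → p3)) = 1 ∧ 1 = 1
p1 ∨ p3 = 1 ∨ 1 = 1
p2 ∨ p3 = 1 ∨ 1 = 1
(p1 ∨ p3) ∨ (p2 ∨ p3) = 1 ∨ 1 = 1
((p2 ∨ (p2 → p1)) ∧ ((p2 ∧ p1) → (p1 → p3))) ∧ ((p1 ∨ p3) ∨ (p2 ∨ p3)) = 1 ∧ 1 = 1
¬(((p2 ∨ (p2 → p1)) ∧ ((p2 ∧ p1) → (p1 → p3))) ∧ ((p1 ∨ p3) ∨ (p2 ∨ p3))) = ¬1 = 1

1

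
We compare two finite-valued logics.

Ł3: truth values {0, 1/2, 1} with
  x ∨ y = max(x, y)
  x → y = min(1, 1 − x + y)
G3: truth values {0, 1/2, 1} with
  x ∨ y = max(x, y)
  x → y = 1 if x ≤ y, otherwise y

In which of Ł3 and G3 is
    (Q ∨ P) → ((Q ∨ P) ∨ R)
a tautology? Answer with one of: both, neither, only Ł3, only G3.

In Ł3: every assignment gives 1 — tautology.
In G3: every assignment gives 1 — tautology.

both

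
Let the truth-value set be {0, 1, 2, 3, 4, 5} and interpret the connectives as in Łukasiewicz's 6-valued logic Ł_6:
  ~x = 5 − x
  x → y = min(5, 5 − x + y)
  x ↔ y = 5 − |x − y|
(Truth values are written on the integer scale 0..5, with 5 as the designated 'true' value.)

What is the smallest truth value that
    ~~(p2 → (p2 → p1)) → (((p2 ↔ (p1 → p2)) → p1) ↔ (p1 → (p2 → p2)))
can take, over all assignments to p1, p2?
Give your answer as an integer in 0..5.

Take p1 = 0, p2 = 2:
p2 → p1 = 2 → 0 = 3
p2 → (p2 → p1) = 2 → 3 = 5
~(p2 → (p2 → p1)) = ~5 = 0
~~(p2 → (p2 → p1)) = ~0 = 5
p1 → p2 = 0 → 2 = 5
p2 ↔ (p1 → p2) = 2 ↔ 5 = 2
(p2 ↔ (p1 → p2)) → p1 = 2 → 0 = 3
p2 → p2 = 2 → 2 = 5
p1 → (p2 → p2) = 0 → 5 = 5
((p2 ↔ (p1 → p2)) → p1) ↔ (p1 → (p2 → p2)) = 3 ↔ 5 = 3
~~(p2 → (p2 → p1)) → (((p2 ↔ (p1 → p2)) → p1) ↔ (p1 → (p2 → p2))) = 5 → 3 = 3
No assignment yields a value below 3, so this is the minimum.

3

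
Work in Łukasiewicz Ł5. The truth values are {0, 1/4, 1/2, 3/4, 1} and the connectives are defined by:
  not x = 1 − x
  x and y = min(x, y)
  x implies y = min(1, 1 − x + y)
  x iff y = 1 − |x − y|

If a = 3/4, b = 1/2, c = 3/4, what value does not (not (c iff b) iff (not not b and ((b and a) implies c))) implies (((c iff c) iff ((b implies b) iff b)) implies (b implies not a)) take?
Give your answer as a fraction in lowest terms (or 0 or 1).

1

c iff b = 3/4 iff 1/2 = 3/4
not (c iff b) = not 3/4 = 1/4
not b = not 1/2 = 1/2
not not b = not 1/2 = 1/2
b and a = 1/2 and 3/4 = 1/2
(b and a) implies c = 1/2 implies 3/4 = 1
not not b and ((b and a) implies c) = 1/2 and 1 = 1/2
not (c iff b) iff (not not b and ((b and a) implies c)) = 1/4 iff 1/2 = 3/4
not (not (c iff b) iff (not not b and ((b and a) implies c))) = not 3/4 = 1/4
c iff c = 3/4 iff 3/4 = 1
b implies b = 1/2 implies 1/2 = 1
(b implies b) iff b = 1 iff 1/2 = 1/2
(c iff c) iff ((b implies b) iff b) = 1 iff 1/2 = 1/2
not a = not 3/4 = 1/4
b implies not a = 1/2 implies 1/4 = 3/4
((c iff c) iff ((b implies b) iff b)) implies (b implies not a) = 1/2 implies 3/4 = 1
not (not (c iff b) iff (not not b and ((b and a) implies c))) implies (((c iff c) iff ((b implies b) iff b)) implies (b implies not a)) = 1/4 implies 1 = 1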